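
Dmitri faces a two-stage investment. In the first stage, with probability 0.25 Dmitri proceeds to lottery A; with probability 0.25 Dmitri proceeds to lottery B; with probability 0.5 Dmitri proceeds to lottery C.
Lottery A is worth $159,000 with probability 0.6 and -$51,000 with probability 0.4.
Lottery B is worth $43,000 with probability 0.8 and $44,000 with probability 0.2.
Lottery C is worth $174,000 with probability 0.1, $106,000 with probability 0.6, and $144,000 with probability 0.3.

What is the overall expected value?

$91,650

EV(A) = 0.6 × 159000 + 0.4 × (-51000) = 95400 − 20400 = 75000
EV(B) = 0.8 × 43000 + 0.2 × 44000 = 34400 + 8800 = 43200
EV(C) = 0.1 × 174000 + 0.6 × 106000 + 0.3 × 144000 = 17400 + 63600 + 43200 = 124200
Overall = 0.25 × 75000 + 0.25 × 43200 + 0.5 × 124200 = 18750 + 10800 + 62100 = 91650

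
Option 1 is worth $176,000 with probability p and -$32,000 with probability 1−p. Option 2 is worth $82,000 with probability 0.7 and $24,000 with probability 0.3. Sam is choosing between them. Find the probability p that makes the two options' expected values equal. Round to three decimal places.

p = 0.464

EV(Option 2) = 0.7 × 82000 + 0.3 × 24000 = 57400 + 7200 = 64600
p·176000 + (1−p)·(-32000) = 64600
208000p − 32000 = 64600
p = (64600 + 32000) / 208000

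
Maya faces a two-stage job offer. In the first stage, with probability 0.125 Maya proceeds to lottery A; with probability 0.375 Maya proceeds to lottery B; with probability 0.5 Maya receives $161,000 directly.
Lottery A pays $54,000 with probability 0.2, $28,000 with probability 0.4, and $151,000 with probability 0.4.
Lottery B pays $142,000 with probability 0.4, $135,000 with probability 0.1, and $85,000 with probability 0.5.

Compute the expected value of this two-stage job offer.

EV(A) = 0.2 × 54000 + 0.4 × 28000 + 0.4 × 151000 = 10800 + 11200 + 60400 = 82400
EV(B) = 0.4 × 142000 + 0.1 × 135000 + 0.5 × 85000 = 56800 + 13500 + 42500 = 112800
Branch C: 161000 (certain)
Overall = 0.125 × 82400 + 0.375 × 112800 + 0.5 × 161000 = 10300 + 42300 + 80500 = 133100

$133,100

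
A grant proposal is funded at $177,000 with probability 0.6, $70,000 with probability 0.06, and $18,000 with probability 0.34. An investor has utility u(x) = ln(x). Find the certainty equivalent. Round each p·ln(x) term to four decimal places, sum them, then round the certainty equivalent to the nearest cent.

E[u] = 0.6·ln(177000) + 0.06·ln(70000) + 0.34·ln(18000) = 7.2503 + 0.6694 + 3.3314 = 11.2511
CE = e^11.2511 ≈ 76964.53

$76,964.53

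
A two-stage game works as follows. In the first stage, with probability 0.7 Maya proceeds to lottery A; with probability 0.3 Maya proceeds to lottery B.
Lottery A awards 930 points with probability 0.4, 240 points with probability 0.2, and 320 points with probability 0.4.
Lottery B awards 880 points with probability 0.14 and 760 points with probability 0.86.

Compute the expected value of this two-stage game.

EV(A) = 0.4 × 930 + 0.2 × 240 + 0.4 × 320 = 372 + 48 + 128 = 548
EV(B) = 0.14 × 880 + 0.86 × 760 = 123.2 + 653.6 = 776.8
Overall = 0.7 × 548 + 0.3 × 776.8 = 383.6 + 233.04 = 616.64

616.64 points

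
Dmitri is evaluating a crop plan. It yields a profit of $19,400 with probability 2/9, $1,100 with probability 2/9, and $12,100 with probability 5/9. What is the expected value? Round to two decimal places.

EV = 2/9 × 19400 + 2/9 × 1100 + 5/9 × 12100 = 4311.1111 + 244.4444 + 6722.2222 = 11277.7778

$11,277.78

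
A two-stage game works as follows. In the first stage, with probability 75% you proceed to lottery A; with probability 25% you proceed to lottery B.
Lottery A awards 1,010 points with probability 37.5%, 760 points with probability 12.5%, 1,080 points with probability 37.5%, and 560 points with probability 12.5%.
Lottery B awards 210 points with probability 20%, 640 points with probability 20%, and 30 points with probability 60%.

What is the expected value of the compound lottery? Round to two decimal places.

EV(A) = 0.375 × 1010 + 0.125 × 760 + 0.375 × 1080 + 0.125 × 560 = 378.75 + 95 + 405 + 70 = 948.75
EV(B) = 0.2 × 210 + 0.2 × 640 + 0.6 × 30 = 42 + 128 + 18 = 188
Overall = 0.75 × 948.75 + 0.25 × 188 = 711.5625 + 47 = 758.5625

758.56 points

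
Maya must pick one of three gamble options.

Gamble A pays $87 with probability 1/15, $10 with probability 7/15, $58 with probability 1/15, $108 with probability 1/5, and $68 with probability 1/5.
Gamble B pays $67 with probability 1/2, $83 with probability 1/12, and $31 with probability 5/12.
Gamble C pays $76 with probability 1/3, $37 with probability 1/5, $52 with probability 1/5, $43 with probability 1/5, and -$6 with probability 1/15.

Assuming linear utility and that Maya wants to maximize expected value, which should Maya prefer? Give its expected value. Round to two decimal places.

Gamble A = 1/15 × 87 + 7/15 × 10 + 1/15 × 58 + 1/5 × 108 + 1/5 × 68 = 5.8 + 4.6667 + 3.8667 + 21.6 + 13.6 = 49.5333
Gamble B = 1/2 × 67 + 1/12 × 83 + 5/12 × 31 = 33.5 + 6.9167 + 12.9167 = 53.3333
Gamble C = 1/3 × 76 + 1/5 × 37 + 1/5 × 52 + 1/5 × 43 + 1/15 × (-6) = 25.3333 + 7.4 + 10.4 + 8.6 − 0.4 = 51.3333

Gamble B ($53.33)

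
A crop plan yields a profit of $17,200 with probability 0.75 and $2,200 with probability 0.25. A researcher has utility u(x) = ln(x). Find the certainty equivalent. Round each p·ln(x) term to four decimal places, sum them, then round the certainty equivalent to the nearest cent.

E[u] = 0.75·ln(17200) + 0.25·ln(2200) = 7.3145 + 1.9241 = 9.2386
CE = e^9.2386 ≈ 10286.63

$10,286.63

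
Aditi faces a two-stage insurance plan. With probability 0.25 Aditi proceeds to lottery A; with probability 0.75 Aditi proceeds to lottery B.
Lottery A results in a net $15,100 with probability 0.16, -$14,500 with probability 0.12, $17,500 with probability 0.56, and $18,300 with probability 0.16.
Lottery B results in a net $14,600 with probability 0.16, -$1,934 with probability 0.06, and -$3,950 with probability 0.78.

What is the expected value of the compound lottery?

$2,705.22

EV(A) = 0.16 × 15100 + 0.12 × (-14500) + 0.56 × 17500 + 0.16 × 18300 = 2416 − 1740 + 9800 + 2928 = 13404
EV(B) = 0.16 × 14600 + 0.06 × (-1934) + 0.78 × (-3950) = 2336 − 116.04 − 3081 = -861.04
Overall = 0.25 × 13404 + 0.75 × (-861.04) = 3351 − 645.78 = 2705.22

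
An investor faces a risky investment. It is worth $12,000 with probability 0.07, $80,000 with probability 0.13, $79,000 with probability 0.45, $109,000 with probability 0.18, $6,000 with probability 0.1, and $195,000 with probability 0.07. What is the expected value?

EV = 0.07 × 12000 + 0.13 × 80000 + 0.45 × 79000 + 0.18 × 109000 + 0.1 × 6000 + 0.07 × 195000 = 840 + 10400 + 35550 + 19620 + 600 + 13650 = 80660

$80,660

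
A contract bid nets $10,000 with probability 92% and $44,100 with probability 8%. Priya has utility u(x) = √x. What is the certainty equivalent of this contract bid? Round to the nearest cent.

$11,837.44

E[u] = 0.92·√10000 + 0.08·√44100 = 0.92·100 + 0.08·210 = 108.8
CE = (108.8)² = 11837.44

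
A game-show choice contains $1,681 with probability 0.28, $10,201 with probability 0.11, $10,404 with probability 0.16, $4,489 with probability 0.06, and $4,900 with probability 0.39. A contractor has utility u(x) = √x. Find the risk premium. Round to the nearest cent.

$505.52

E[u] = 0.28·√1681 + 0.11·√10201 + 0.16·√10404 + 0.06·√4489 + 0.39·√4900 = 0.28·41 + 0.11·101 + 0.16·102 + 0.06·67 + 0.39·70 = 70.23
CE = (70.23)² = 4932.2529
Risk premium = EV − CE = 5437.77 − 4932.2529 = 505.5171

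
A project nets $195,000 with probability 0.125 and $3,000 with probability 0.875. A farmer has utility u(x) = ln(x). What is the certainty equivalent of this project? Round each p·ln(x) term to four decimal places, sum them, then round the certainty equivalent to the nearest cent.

$5,055.34

E[u] = 0.125·ln(195000) + 0.875·ln(3000) = 1.5226 + 7.0056 = 8.5282
CE = e^8.5282 ≈ 5055.34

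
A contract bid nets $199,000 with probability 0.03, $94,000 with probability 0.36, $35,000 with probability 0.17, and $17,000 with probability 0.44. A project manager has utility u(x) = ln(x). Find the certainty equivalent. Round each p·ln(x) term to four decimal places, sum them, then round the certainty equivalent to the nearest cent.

$38,295.97

E[u] = 0.03·ln(199000) + 0.36·ln(94000) + 0.17·ln(35000) + 0.44·ln(17000) = 0.3660 + 4.1224 + 1.7787 + 4.2860 = 10.5531
CE = e^10.5531 ≈ 38295.97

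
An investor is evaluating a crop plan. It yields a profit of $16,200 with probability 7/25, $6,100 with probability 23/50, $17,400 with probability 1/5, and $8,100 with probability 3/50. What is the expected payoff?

EV = 7/25 × 16200 + 23/50 × 6100 + 1/5 × 17400 + 3/50 × 8100 = 4536 + 2806 + 3480 + 486 = 11308

$11,308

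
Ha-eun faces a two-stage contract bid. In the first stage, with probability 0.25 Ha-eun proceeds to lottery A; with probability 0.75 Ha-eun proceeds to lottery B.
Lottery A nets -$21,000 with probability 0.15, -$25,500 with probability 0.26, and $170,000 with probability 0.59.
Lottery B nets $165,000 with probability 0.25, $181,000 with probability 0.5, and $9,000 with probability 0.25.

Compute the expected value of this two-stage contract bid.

EV(A) = 0.15 × (-21000) + 0.26 × (-25500) + 0.59 × 170000 = -3150 − 6630 + 100300 = 90520
EV(B) = 0.25 × 165000 + 0.5 × 181000 + 0.25 × 9000 = 41250 + 90500 + 2250 = 134000
Overall = 0.25 × 90520 + 0.75 × 134000 = 22630 + 100500 = 123130

$123,130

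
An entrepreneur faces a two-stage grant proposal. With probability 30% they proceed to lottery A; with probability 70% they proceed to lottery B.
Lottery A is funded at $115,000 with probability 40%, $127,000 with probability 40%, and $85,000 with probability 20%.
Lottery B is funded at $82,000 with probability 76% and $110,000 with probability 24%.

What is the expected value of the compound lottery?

$96,244

EV(A) = 0.4 × 115000 + 0.4 × 127000 + 0.2 × 85000 = 46000 + 50800 + 17000 = 113800
EV(B) = 0.76 × 82000 + 0.24 × 110000 = 62320 + 26400 = 88720
Overall = 0.3 × 113800 + 0.7 × 88720 = 34140 + 62104 = 96244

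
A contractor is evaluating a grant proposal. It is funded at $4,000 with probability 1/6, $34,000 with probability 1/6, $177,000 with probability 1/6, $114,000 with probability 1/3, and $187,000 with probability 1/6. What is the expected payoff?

$105,000

EV = 1/6 × 4000 + 1/6 × 34000 + 1/6 × 177000 + 1/3 × 114000 + 1/6 × 187000 = 666.6667 + 5666.6667 + 29500 + 38000 + 31166.6667 = 105000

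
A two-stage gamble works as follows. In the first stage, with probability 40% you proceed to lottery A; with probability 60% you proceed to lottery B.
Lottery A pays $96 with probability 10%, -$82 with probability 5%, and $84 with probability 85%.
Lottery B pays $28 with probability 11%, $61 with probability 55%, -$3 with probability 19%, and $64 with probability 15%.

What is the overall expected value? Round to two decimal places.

EV(A) = 0.1 × 96 + 0.05 × (-82) + 0.85 × 84 = 9.6 − 4.1 + 71.4 = 76.9
EV(B) = 0.11 × 28 + 0.55 × 61 + 0.19 × (-3) + 0.15 × 64 = 3.08 + 33.55 − 0.57 + 9.6 = 45.66
Overall = 0.4 × 76.9 + 0.6 × 45.66 = 30.76 + 27.396 = 58.156

$58.16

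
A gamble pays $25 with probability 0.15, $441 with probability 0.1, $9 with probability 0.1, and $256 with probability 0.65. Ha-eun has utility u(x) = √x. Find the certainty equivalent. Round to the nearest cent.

E[u] = 0.15·√25 + 0.1·√441 + 0.1·√9 + 0.65·√256 = 0.15·5 + 0.1·21 + 0.1·3 + 0.65·16 = 13.55
CE = (13.55)² = 183.6025

$183.60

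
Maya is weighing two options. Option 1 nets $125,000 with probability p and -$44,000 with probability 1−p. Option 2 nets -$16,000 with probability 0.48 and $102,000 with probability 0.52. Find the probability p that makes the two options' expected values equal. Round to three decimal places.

EV(Option 2) = 0.48 × (-16000) + 0.52 × 102000 = -7680 + 53040 = 45360
p·125000 + (1−p)·(-44000) = 45360
169000p − 44000 = 45360
p = (45360 + 44000) / 169000

p = 0.529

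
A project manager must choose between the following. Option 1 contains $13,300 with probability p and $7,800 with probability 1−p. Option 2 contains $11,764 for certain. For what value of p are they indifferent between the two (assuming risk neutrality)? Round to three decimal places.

p = 0.721

p·13300 + (1−p)·7800 = 11764
5500p + 7800 = 11764
p = (11764 − 7800) / 5500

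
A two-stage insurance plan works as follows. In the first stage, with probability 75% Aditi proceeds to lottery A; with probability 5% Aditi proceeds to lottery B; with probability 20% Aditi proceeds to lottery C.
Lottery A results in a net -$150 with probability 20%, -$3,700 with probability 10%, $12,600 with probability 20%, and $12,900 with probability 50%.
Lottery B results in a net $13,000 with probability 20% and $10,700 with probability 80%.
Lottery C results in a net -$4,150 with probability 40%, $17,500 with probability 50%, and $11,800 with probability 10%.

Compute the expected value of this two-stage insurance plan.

EV(A) = 0.2 × (-150) + 0.1 × (-3700) + 0.2 × 12600 + 0.5 × 12900 = -30 − 370 + 2520 + 6450 = 8570
EV(B) = 0.2 × 13000 + 0.8 × 10700 = 2600 + 8560 = 11160
EV(C) = 0.4 × (-4150) + 0.5 × 17500 + 0.1 × 11800 = -1660 + 8750 + 1180 = 8270
Overall = 0.75 × 8570 + 0.05 × 11160 + 0.2 × 8270 = 6427.5 + 558 + 1654 = 8639.5

$8,639.50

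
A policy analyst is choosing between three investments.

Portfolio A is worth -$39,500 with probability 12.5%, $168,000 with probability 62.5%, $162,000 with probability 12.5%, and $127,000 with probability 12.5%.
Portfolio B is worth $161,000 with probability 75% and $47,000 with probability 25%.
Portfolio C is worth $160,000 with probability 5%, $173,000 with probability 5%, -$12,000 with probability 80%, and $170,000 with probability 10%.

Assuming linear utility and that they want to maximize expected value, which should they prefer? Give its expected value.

Portfolio A ($136,187.50)

Portfolio A = 0.125 × (-39500) + 0.625 × 168000 + 0.125 × 162000 + 0.125 × 127000 = -4937.5 + 105000 + 20250 + 15875 = 136187.5
Portfolio B = 0.75 × 161000 + 0.25 × 47000 = 120750 + 11750 = 132500
Portfolio C = 0.05 × 160000 + 0.05 × 173000 + 0.8 × (-12000) + 0.1 × 170000 = 8000 + 8650 − 9600 + 17000 = 24050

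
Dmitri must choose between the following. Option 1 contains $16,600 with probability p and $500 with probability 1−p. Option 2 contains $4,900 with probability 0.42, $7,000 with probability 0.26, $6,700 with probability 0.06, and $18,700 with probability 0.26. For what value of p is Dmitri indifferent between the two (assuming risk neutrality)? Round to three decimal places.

p = 0.537

EV(Option 2) = 0.42 × 4900 + 0.26 × 7000 + 0.06 × 6700 + 0.26 × 18700 = 2058 + 1820 + 402 + 4862 = 9142
p·16600 + (1−p)·500 = 9142
16100p + 500 = 9142
p = (9142 − 500) / 16100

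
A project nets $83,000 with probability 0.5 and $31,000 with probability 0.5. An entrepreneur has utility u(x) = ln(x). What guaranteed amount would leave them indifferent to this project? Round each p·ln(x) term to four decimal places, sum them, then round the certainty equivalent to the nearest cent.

E[u] = 0.5·ln(83000) + 0.5·ln(31000) = 5.6633 + 5.1709 = 10.8342
CE = e^10.8342 ≈ 50726.31

$50,726.31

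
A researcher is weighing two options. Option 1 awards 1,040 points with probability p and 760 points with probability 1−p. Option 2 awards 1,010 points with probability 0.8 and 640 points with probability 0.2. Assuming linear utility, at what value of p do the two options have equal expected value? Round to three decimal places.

p = 0.629

EV(Option 2) = 0.8 × 1010 + 0.2 × 640 = 808 + 128 = 936
p·1040 + (1−p)·760 = 936
280p + 760 = 936
p = (936 − 760) / 280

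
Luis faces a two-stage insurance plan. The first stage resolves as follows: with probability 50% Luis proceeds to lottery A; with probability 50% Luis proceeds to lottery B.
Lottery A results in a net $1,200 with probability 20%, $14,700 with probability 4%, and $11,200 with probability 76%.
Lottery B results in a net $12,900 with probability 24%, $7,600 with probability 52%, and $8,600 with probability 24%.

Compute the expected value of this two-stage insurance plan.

$9,226

EV(A) = 0.2 × 1200 + 0.04 × 14700 + 0.76 × 11200 = 240 + 588 + 8512 = 9340
EV(B) = 0.24 × 12900 + 0.52 × 7600 + 0.24 × 8600 = 3096 + 3952 + 2064 = 9112
Overall = 0.5 × 9340 + 0.5 × 9112 = 4670 + 4556 = 9226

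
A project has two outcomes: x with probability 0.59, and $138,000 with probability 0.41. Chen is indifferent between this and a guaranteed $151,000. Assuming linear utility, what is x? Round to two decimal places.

x = $160,033.90

0.59·x + 0.41·138000 = 151000
0.59·x = 151000 − 56580 = 94420
x = 94420 / 0.59 = 160033.8983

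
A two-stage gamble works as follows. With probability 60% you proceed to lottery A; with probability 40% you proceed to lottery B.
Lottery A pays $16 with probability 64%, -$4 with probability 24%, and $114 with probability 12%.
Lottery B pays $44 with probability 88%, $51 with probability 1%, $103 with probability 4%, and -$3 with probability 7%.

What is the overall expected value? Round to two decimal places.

EV(A) = 0.64 × 16 + 0.24 × (-4) + 0.12 × 114 = 10.24 − 0.96 + 13.68 = 22.96
EV(B) = 0.88 × 44 + 0.01 × 51 + 0.04 × 103 + 0.07 × (-3) = 38.72 + 0.51 + 4.12 − 0.21 = 43.14
Overall = 0.6 × 22.96 + 0.4 × 43.14 = 13.776 + 17.256 = 31.032

$31.03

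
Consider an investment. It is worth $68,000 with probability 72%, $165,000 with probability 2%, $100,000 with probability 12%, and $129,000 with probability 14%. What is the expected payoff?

$82,320

EV = 0.72 × 68000 + 0.02 × 165000 + 0.12 × 100000 + 0.14 × 129000 = 48960 + 3300 + 12000 + 18060 = 82320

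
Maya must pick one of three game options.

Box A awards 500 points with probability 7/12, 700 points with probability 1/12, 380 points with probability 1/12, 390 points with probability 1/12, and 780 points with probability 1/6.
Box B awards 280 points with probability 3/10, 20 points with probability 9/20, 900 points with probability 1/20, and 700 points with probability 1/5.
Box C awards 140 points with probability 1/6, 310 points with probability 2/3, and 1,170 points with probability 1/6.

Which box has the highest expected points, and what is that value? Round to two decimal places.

Box A (544.17 points)

Box A = 7/12 × 500 + 1/12 × 700 + 1/12 × 380 + 1/12 × 390 + 1/6 × 780 = 291.6667 + 58.3333 + 31.6667 + 32.5 + 130 = 544.1667
Box B = 3/10 × 280 + 9/20 × 20 + 1/20 × 900 + 1/5 × 700 = 84 + 9 + 45 + 140 = 278
Box C = 1/6 × 140 + 2/3 × 310 + 1/6 × 1170 = 23.3333 + 206.6667 + 195 = 425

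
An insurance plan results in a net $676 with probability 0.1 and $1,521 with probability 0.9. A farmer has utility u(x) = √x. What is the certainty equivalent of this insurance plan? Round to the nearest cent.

$1,421.29

E[u] = 0.1·√676 + 0.9·√1521 = 0.1·26 + 0.9·39 = 37.7
CE = (37.7)² = 1421.29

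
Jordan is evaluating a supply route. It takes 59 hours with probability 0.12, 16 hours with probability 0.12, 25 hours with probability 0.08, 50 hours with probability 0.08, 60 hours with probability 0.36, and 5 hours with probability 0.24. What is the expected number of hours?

37.8 hours

EV = 0.12 × 59 + 0.12 × 16 + 0.08 × 25 + 0.08 × 50 + 0.36 × 60 + 0.24 × 5 = 7.08 + 1.92 + 2 + 4 + 21.6 + 1.2 = 37.8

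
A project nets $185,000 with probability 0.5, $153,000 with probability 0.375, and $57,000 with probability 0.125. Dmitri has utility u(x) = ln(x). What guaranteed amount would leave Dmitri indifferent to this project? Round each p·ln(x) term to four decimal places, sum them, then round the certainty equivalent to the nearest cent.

E[u] = 0.5·ln(185000) + 0.375·ln(153000) + 0.125·ln(57000) = 6.0641 + 4.4768 + 1.3689 = 11.9098
CE = e^11.9098 ≈ 148716.93

$148,716.93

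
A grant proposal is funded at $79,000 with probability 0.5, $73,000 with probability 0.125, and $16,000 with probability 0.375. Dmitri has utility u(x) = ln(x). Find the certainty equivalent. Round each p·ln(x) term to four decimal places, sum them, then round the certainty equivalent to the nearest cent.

E[u] = 0.5·ln(79000) + 0.125·ln(73000) + 0.375·ln(16000) = 5.6386 + 1.3998 + 3.6301 = 10.6685
CE = e^10.6685 ≈ 42980.42

$42,980.42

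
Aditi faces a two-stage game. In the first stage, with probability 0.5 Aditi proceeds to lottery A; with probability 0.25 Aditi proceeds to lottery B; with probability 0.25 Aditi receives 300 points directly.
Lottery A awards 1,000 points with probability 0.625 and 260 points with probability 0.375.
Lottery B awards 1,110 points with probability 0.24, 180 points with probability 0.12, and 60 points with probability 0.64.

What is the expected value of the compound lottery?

EV(A) = 0.625 × 1000 + 0.375 × 260 = 625 + 97.5 = 722.5
EV(B) = 0.24 × 1110 + 0.12 × 180 + 0.64 × 60 = 266.4 + 21.6 + 38.4 = 326.4
Branch C: 300 (certain)
Overall = 0.5 × 722.5 + 0.25 × 326.4 + 0.25 × 300 = 361.25 + 81.6 + 75 = 517.85

517.85 points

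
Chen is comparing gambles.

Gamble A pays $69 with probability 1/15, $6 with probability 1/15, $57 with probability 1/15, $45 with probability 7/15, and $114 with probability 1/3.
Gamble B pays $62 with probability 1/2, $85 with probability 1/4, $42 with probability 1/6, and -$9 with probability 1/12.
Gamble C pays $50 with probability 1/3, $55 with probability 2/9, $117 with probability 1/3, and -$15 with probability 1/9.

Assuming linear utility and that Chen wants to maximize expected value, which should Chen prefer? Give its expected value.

Gamble A ($67.80)

Gamble A = 1/15 × 69 + 1/15 × 6 + 1/15 × 57 + 7/15 × 45 + 1/3 × 114 = 4.6 + 0.4 + 3.8 + 21 + 38 = 67.8
Gamble B = 1/2 × 62 + 1/4 × 85 + 1/6 × 42 + 1/12 × (-9) = 31 + 21.25 + 7 − 0.75 = 58.5
Gamble C = 1/3 × 50 + 2/9 × 55 + 1/3 × 117 + 1/9 × (-15) = 16.6667 + 12.2222 + 39 − 1.6667 = 66.2222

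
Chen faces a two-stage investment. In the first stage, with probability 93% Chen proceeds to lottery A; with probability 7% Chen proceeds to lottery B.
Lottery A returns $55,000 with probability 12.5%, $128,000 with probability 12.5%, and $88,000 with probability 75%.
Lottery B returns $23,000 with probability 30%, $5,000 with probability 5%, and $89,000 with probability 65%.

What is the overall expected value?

$87,203.75

EV(A) = 0.125 × 55000 + 0.125 × 128000 + 0.75 × 88000 = 6875 + 16000 + 66000 = 88875
EV(B) = 0.3 × 23000 + 0.05 × 5000 + 0.65 × 89000 = 6900 + 250 + 57850 = 65000
Overall = 0.93 × 88875 + 0.07 × 65000 = 82653.75 + 4550 = 87203.75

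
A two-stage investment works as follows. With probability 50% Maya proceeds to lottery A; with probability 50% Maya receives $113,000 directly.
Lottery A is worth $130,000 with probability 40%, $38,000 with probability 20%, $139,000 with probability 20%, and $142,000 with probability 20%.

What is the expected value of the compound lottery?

$114,400

EV(A) = 0.4 × 130000 + 0.2 × 38000 + 0.2 × 139000 + 0.2 × 142000 = 52000 + 7600 + 27800 + 28400 = 115800
Branch B: 113000 (certain)
Overall = 0.5 × 115800 + 0.5 × 113000 = 57900 + 56500 = 114400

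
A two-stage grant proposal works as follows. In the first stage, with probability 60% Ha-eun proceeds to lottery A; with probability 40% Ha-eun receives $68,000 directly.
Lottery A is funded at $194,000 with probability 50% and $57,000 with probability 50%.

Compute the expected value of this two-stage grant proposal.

EV(A) = 0.5 × 194000 + 0.5 × 57000 = 97000 + 28500 = 125500
Branch B: 68000 (certain)
Overall = 0.6 × 125500 + 0.4 × 68000 = 75300 + 27200 = 102500

$102,500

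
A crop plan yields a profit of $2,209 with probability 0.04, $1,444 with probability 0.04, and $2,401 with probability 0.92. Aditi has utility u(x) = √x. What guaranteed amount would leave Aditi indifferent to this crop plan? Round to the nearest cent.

E[u] = 0.04·√2209 + 0.04·√1444 + 0.92·√2401 = 0.04·47 + 0.04·38 + 0.92·49 = 48.48
CE = (48.48)² = 2350.3104

$2,350.31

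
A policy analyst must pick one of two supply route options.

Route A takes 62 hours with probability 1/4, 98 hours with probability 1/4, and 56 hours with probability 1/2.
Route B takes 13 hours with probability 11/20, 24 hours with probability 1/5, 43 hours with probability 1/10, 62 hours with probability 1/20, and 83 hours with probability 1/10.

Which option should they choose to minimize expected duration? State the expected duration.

Route B (27.65 hours)

Route A = 1/4 × 62 + 1/4 × 98 + 1/2 × 56 = 15.5 + 24.5 + 28 = 68
Route B = 11/20 × 13 + 1/5 × 24 + 1/10 × 43 + 1/20 × 62 + 1/10 × 83 = 7.15 + 4.8 + 4.3 + 3.1 + 8.3 = 27.65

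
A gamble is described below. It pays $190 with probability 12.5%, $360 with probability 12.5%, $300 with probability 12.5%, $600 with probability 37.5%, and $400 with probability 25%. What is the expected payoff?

$431.25

EV = 0.125 × 190 + 0.125 × 360 + 0.125 × 300 + 0.375 × 600 + 0.25 × 400 = 23.75 + 45 + 37.5 + 225 + 100 = 431.25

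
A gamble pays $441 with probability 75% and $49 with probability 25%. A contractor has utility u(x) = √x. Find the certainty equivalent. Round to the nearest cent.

E[u] = 0.75·√441 + 0.25·√49 = 0.75·21 + 0.25·7 = 17.5
CE = (17.5)² = 306.25

$306.25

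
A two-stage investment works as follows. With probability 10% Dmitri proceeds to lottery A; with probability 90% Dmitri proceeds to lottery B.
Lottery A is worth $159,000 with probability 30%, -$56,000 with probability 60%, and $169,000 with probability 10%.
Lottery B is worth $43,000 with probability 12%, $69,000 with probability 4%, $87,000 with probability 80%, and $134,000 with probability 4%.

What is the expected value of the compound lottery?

$77,692

EV(A) = 0.3 × 159000 + 0.6 × (-56000) + 0.1 × 169000 = 47700 − 33600 + 16900 = 31000
EV(B) = 0.12 × 43000 + 0.04 × 69000 + 0.8 × 87000 + 0.04 × 134000 = 5160 + 2760 + 69600 + 5360 = 82880
Overall = 0.1 × 31000 + 0.9 × 82880 = 3100 + 74592 = 77692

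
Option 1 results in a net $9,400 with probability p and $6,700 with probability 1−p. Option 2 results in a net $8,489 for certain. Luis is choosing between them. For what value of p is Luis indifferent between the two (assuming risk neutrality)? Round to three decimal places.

p = 0.663

p·9400 + (1−p)·6700 = 8489
2700p + 6700 = 8489
p = (8489 − 6700) / 2700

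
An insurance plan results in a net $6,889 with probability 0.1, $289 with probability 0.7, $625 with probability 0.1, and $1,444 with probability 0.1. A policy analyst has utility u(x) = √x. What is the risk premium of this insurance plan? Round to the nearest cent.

$395.85

E[u] = 0.1·√6889 + 0.7·√289 + 0.1·√625 + 0.1·√1444 = 0.1·83 + 0.7·17 + 0.1·25 + 0.1·38 = 26.5
CE = (26.5)² = 702.25
Risk premium = EV − CE = 1098.1 − 702.25 = 395.85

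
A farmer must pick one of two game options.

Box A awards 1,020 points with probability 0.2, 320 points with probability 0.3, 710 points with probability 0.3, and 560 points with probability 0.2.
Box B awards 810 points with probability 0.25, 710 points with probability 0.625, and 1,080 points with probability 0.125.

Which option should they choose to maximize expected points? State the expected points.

Box A = 0.2 × 1020 + 0.3 × 320 + 0.3 × 710 + 0.2 × 560 = 204 + 96 + 213 + 112 = 625
Box B = 0.25 × 810 + 0.625 × 710 + 0.125 × 1080 = 202.5 + 443.75 + 135 = 781.25

Box B (781.25 points)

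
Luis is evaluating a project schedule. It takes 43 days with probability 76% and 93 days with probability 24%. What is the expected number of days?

EV = 0.76 × 43 + 0.24 × 93 = 32.68 + 22.32 = 55

55 days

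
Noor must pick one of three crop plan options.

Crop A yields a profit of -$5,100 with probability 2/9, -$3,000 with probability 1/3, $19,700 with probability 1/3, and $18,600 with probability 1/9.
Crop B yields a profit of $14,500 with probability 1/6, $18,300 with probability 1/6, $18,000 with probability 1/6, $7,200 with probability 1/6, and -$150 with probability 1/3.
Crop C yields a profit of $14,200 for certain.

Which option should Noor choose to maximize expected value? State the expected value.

Crop C ($14,200)

Crop A = 2/9 × (-5100) + 1/3 × (-3000) + 1/3 × 19700 + 1/9 × 18600 = -1133.3333 − 1000 + 6566.6667 + 2066.6667 = 6500
Crop B = 1/6 × 14500 + 1/6 × 18300 + 1/6 × 18000 + 1/6 × 7200 + 1/3 × (-150) = 2416.6667 + 3050 + 3000 + 1200 − 50 = 9616.6667
Crop C: 14200 (certain)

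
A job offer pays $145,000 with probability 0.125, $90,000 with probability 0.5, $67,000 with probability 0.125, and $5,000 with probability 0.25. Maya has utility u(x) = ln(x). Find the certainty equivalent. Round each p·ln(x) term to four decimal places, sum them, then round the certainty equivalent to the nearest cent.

E[u] = 0.125·ln(145000) + 0.5·ln(90000) + 0.125·ln(67000) + 0.25·ln(5000) = 1.4856 + 5.7038 + 1.3891 + 2.1293 = 10.7078
CE = e^10.7078 ≈ 44703.18

$44,703.18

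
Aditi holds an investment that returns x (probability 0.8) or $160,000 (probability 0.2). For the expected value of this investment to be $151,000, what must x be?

x = $148,750

0.8·x + 0.2·160000 = 151000
0.8·x = 151000 − 32000 = 119000
x = 119000 / 0.8 = 148750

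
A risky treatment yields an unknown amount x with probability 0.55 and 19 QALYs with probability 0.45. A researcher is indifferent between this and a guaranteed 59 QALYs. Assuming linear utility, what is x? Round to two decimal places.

x = 91.73 QALYs

0.55·x + 0.45·19 = 59
0.55·x = 59 − 8.55 = 50.45
x = 50.45 / 0.55 = 91.7273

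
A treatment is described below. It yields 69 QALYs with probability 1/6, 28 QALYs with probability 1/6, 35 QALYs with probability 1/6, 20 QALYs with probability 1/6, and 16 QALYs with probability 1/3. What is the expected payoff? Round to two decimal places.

30.67 QALYs

EV = 1/6 × 69 + 1/6 × 28 + 1/6 × 35 + 1/6 × 20 + 1/3 × 16 = 11.5 + 4.6667 + 5.8333 + 3.3333 + 5.3333 = 30.6667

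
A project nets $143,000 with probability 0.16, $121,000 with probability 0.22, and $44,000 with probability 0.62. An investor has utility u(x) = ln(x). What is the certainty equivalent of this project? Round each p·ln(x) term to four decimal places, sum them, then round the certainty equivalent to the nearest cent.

E[u] = 0.16·ln(143000) + 0.22·ln(121000) + 0.62·ln(44000) = 1.8993 + 2.5748 + 6.6290 = 11.1031
CE = e^11.1031 ≈ 66376.61

$66,376.61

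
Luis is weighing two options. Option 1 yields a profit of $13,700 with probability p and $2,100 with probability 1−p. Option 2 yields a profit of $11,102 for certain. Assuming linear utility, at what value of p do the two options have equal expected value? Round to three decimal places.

p·13700 + (1−p)·2100 = 11102
11600p + 2100 = 11102
p = (11102 − 2100) / 11600

p = 0.776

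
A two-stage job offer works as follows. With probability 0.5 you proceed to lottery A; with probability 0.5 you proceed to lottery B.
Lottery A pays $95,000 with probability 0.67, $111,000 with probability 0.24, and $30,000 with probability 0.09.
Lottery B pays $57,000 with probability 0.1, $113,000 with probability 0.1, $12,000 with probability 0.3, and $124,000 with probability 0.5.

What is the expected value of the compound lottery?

$87,795

EV(A) = 0.67 × 95000 + 0.24 × 111000 + 0.09 × 30000 = 63650 + 26640 + 2700 = 92990
EV(B) = 0.1 × 57000 + 0.1 × 113000 + 0.3 × 12000 + 0.5 × 124000 = 5700 + 11300 + 3600 + 62000 = 82600
Overall = 0.5 × 92990 + 0.5 × 82600 = 46495 + 41300 = 87795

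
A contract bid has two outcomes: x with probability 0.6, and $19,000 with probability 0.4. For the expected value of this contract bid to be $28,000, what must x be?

x = $34,000

0.6·x + 0.4·19000 = 28000
0.6·x = 28000 − 7600 = 20400
x = 20400 / 0.6 = 34000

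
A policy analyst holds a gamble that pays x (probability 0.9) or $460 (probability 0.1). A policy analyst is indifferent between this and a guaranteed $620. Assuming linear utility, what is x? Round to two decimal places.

x = $637.78

0.9·x + 0.1·460 = 620
0.9·x = 620 − 46 = 574
x = 574 / 0.9 = 637.7778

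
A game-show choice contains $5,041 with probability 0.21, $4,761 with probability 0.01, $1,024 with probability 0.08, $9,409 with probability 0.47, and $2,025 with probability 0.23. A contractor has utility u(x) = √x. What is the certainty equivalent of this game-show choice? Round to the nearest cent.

$5,490.81

E[u] = 0.21·√5041 + 0.01·√4761 + 0.08·√1024 + 0.47·√9409 + 0.23·√2025 = 0.21·71 + 0.01·69 + 0.08·32 + 0.47·97 + 0.23·45 = 74.1
CE = (74.1)² = 5490.81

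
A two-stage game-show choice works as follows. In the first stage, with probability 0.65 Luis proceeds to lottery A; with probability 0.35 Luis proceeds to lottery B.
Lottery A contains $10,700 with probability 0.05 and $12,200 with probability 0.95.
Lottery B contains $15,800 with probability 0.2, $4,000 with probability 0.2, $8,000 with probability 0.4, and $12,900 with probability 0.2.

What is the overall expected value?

$11,290.25

EV(A) = 0.05 × 10700 + 0.95 × 12200 = 535 + 11590 = 12125
EV(B) = 0.2 × 15800 + 0.2 × 4000 + 0.4 × 8000 + 0.2 × 12900 = 3160 + 800 + 3200 + 2580 = 9740
Overall = 0.65 × 12125 + 0.35 × 9740 = 7881.25 + 3409 = 11290.25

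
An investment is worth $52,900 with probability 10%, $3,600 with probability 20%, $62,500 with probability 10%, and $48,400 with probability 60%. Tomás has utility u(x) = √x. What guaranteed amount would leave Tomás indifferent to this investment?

$36,864

E[u] = 0.1·√52900 + 0.2·√3600 + 0.1·√62500 + 0.6·√48400 = 0.1·230 + 0.2·60 + 0.1·250 + 0.6·220 = 192
CE = (192)² = 36864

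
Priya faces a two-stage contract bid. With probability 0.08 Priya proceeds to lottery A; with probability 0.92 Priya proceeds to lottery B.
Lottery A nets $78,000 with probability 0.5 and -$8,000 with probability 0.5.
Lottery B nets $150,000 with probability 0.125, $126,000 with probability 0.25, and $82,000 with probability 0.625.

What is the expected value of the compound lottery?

$96,180

EV(A) = 0.5 × 78000 + 0.5 × (-8000) = 39000 − 4000 = 35000
EV(B) = 0.125 × 150000 + 0.25 × 126000 + 0.625 × 82000 = 18750 + 31500 + 51250 = 101500
Overall = 0.08 × 35000 + 0.92 × 101500 = 2800 + 93380 = 96180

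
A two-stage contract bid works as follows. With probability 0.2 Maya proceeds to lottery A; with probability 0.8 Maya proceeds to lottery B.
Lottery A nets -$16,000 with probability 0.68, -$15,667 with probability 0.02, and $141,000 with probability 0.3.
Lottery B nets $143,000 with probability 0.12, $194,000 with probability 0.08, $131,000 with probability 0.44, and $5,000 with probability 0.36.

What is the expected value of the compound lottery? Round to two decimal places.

$79,917.33

EV(A) = 0.68 × (-16000) + 0.02 × (-15667) + 0.3 × 141000 = -10880 − 313.34 + 42300 = 31106.66
EV(B) = 0.12 × 143000 + 0.08 × 194000 + 0.44 × 131000 + 0.36 × 5000 = 17160 + 15520 + 57640 + 1800 = 92120
Overall = 0.2 × 31106.66 + 0.8 × 92120 = 6221.332 + 73696 = 79917.332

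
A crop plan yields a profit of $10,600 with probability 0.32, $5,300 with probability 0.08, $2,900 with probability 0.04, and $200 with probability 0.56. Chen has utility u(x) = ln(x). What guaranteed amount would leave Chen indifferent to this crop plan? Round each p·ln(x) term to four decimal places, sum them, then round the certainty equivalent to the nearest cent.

$1,030.71

E[u] = 0.32·ln(10600) + 0.08·ln(5300) + 0.04·ln(2900) + 0.56·ln(200) = 2.9660 + 0.6860 + 0.3189 + 2.9671 = 6.9380
CE = e^6.9380 ≈ 1030.71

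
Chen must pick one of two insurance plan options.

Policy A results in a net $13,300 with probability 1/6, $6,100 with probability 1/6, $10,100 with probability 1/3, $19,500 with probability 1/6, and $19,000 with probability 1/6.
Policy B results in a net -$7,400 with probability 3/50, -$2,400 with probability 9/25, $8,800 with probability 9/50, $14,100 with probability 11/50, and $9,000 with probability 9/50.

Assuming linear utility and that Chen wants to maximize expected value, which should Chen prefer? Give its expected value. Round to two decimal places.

Policy A ($13,016.67)

Policy A = 1/6 × 13300 + 1/6 × 6100 + 1/3 × 10100 + 1/6 × 19500 + 1/6 × 19000 = 2216.6667 + 1016.6667 + 3366.6667 + 3250 + 3166.6667 = 13016.6667
Policy B = 3/50 × (-7400) + 9/25 × (-2400) + 9/50 × 8800 + 11/50 × 14100 + 9/50 × 9000 = -444 − 864 + 1584 + 3102 + 1620 = 4998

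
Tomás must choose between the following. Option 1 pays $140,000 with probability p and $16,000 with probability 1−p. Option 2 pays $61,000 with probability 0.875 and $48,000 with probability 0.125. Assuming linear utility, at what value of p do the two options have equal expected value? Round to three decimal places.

p = 0.350

EV(Option 2) = 0.875 × 61000 + 0.125 × 48000 = 53375 + 6000 = 59375
p·140000 + (1−p)·16000 = 59375
124000p + 16000 = 59375
p = (59375 − 16000) / 124000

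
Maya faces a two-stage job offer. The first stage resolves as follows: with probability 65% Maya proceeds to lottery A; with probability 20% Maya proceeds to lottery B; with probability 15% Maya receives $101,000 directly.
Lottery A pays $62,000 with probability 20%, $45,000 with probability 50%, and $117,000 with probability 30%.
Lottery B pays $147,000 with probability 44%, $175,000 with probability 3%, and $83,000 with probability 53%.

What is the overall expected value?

EV(A) = 0.2 × 62000 + 0.5 × 45000 + 0.3 × 117000 = 12400 + 22500 + 35100 = 70000
EV(B) = 0.44 × 147000 + 0.03 × 175000 + 0.53 × 83000 = 64680 + 5250 + 43990 = 113920
Branch C: 101000 (certain)
Overall = 0.65 × 70000 + 0.2 × 113920 + 0.15 × 101000 = 45500 + 22784 + 15150 = 83434

$83,434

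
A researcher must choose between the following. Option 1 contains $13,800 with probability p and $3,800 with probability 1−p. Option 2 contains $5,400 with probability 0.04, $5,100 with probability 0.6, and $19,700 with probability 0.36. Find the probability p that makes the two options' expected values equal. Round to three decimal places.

p = 0.657

EV(Option 2) = 0.04 × 5400 + 0.6 × 5100 + 0.36 × 19700 = 216 + 3060 + 7092 = 10368
p·13800 + (1−p)·3800 = 10368
10000p + 3800 = 10368
p = (10368 − 3800) / 10000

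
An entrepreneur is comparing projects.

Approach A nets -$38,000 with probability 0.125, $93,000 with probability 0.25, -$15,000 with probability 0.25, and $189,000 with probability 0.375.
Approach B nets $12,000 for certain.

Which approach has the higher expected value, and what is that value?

Approach A = 0.125 × (-38000) + 0.25 × 93000 + 0.25 × (-15000) + 0.375 × 189000 = -4750 + 23250 − 3750 + 70875 = 85625
Approach B: 12000 (certain)

Approach A ($85,625)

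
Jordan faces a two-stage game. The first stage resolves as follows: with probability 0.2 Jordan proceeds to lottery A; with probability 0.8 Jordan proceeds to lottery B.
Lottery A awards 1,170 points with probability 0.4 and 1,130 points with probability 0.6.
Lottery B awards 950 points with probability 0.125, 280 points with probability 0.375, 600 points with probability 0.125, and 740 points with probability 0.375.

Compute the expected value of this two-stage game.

EV(A) = 0.4 × 1170 + 0.6 × 1130 = 468 + 678 = 1146
EV(B) = 0.125 × 950 + 0.375 × 280 + 0.125 × 600 + 0.375 × 740 = 118.75 + 105 + 75 + 277.5 = 576.25
Overall = 0.2 × 1146 + 0.8 × 576.25 = 229.2 + 461 = 690.2

690.2 points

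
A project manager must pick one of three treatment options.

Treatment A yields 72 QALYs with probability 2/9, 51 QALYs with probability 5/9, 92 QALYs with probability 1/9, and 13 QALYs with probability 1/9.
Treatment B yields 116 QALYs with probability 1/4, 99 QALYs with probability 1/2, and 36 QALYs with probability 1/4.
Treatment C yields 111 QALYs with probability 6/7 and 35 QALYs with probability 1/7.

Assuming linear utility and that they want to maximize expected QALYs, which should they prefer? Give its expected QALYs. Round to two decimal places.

Treatment A = 2/9 × 72 + 5/9 × 51 + 1/9 × 92 + 1/9 × 13 = 16 + 28.3333 + 10.2222 + 1.4444 = 56
Treatment B = 1/4 × 116 + 1/2 × 99 + 1/4 × 36 = 29 + 49.5 + 9 = 87.5
Treatment C = 6/7 × 111 + 1/7 × 35 = 95.1429 + 5 = 100.1429

Treatment C (100.14 QALYs)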